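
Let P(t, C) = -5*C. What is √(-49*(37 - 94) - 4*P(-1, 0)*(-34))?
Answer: 7*√57 ≈ 52.849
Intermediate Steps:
√(-49*(37 - 94) - 4*P(-1, 0)*(-34)) = √(-49*(37 - 94) - (-20)*0*(-34)) = √(-49*(-57) - 4*0*(-34)) = √(2793 + 0*(-34)) = √(2793 + 0) = √2793 = 7*√57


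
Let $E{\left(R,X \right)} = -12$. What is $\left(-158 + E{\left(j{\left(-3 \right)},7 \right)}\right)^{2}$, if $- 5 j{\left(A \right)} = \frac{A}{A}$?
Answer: $28900$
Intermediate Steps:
$j{\left(A \right)} = - \frac{1}{5}$ ($j{\left(A \right)} = - \frac{A \frac{1}{A}}{5} = \left(- \frac{1}{5}\right) 1 = - \frac{1}{5}$)
$\left(-158 + E{\left(j{\left(-3 \right)},7 \right)}\right)^{2} = \left(-158 - 12\right)^{2} = \left(-170\right)^{2} = 28900$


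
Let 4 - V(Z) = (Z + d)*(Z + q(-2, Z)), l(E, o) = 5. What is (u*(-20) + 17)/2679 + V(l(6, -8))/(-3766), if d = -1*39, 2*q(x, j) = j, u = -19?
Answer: 114463/1441302 ≈ 0.079416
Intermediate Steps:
q(x, j) = j/2
d = -39
V(Z) = 4 - 3*Z*(-39 + Z)/2 (V(Z) = 4 - (Z - 39)*(Z + Z/2) = 4 - (-39 + Z)*3*Z/2 = 4 - 3*Z*(-39 + Z)/2)
(u*(-20) + 17)/2679 + V(l(6, -8))/(-3766) = (-19*(-20) + 17)/2679 + (4 - 3/2*5² + (117/2)*5)/(-3766) = (380 + 17)*(1/2679) + (4 - 3/2*25 + 585/2)*(-1/3766) = 397*(1/2679) + (4 - 75/2 + 585/2)*(-1/3766) = 397/2679 + 259*(-1/3766) = 397/2679 - 37/538 = 114463/1441302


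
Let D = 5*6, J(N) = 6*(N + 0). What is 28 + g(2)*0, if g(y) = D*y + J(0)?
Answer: 28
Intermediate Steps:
J(N) = 6*N
D = 30
g(y) = 30*y (g(y) = 30*y + 6*0 = 30*y + 0 = 30*y)
28 + g(2)*0 = 28 + (30*2)*0 = 28 + 60*0 = 28 + 0 = 28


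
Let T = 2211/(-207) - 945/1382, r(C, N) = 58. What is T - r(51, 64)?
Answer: -6614503/95358 ≈ -69.365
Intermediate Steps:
T = -1083739/95358 (T = 2211*(-1/207) - 945*1/1382 = -737/69 - 945/1382 = -1083739/95358 ≈ -11.365)
T - r(51, 64) = -1083739/95358 - 1*58 = -1083739/95358 - 58 = -6614503/95358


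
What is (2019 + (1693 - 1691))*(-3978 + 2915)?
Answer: -2148323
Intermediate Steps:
(2019 + (1693 - 1691))*(-3978 + 2915) = (2019 + 2)*(-1063) = 2021*(-1063) = -2148323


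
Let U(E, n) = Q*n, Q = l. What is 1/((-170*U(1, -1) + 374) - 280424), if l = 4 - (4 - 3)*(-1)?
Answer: -1/279200 ≈ -3.5817e-6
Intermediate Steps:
l = 5 (l = 4 - 1*1*(-1) = 4 - 1*(-1) = 4 + 1 = 5)
Q = 5
U(E, n) = 5*n
1/((-170*U(1, -1) + 374) - 280424) = 1/((-850*(-1) + 374) - 280424) = 1/((-170*(-5) + 374) - 280424) = 1/((850 + 374) - 280424) = 1/(1224 - 280424) = 1/(-279200) = -1/279200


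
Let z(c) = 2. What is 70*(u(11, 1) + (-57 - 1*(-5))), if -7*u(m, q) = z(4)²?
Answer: -3680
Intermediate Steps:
u(m, q) = -4/7 (u(m, q) = -⅐*2² = -⅐*4 = -4/7)
70*(u(11, 1) + (-57 - 1*(-5))) = 70*(-4/7 + (-57 - 1*(-5))) = 70*(-4/7 + (-57 + 5)) = 70*(-4/7 - 52) = 70*(-368/7) = -3680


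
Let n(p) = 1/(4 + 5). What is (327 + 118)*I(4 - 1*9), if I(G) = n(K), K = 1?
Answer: 445/9 ≈ 49.444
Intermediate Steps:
n(p) = 1/9
I(G) = 1/9
(327 + 118)*I(4 - 1*9) = (327 + 118)*(1/9) = 445*(1/9) = 445/9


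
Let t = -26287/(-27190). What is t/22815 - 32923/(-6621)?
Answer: 6807874309259/1369090048950 ≈ 4.9726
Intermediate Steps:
t = 26287/27190 (t = -26287*(-1/27190) = 26287/27190 ≈ 0.96679)
t/22815 - 32923/(-6621) = (26287/27190)/22815 - 32923/(-6621) = (26287/27190)*(1/22815) - 32923*(-1/6621) = 26287/620339850 + 32923/6621 = 6807874309259/1369090048950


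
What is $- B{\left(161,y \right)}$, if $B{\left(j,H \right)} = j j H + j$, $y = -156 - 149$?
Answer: $7905744$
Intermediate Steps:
$y = -305$ ($y = -156 - 149 = -305$)
$B{\left(j,H \right)} = j + H j^{2}$ ($B{\left(j,H \right)} = j^{2} H + j = H j^{2} + j = j + H j^{2}$)
$- B{\left(161,y \right)} = - 161 \left(1 - 49105\right) = - 161 \left(-49104\right) = \left(-1\right) \left(-7905744\right) = 7905744$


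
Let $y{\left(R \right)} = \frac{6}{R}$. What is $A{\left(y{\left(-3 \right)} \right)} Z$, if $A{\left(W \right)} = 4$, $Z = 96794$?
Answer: $387176$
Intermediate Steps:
$A{\left(y{\left(-3 \right)} \right)} Z = 4 \cdot 96794 = 387176$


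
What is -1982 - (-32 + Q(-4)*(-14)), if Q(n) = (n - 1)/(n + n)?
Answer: -7765/4 ≈ -1941.3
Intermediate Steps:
Q(n) = (-1 + n)/(2*n) (Q(n) = (-1 + n)/((2*n)) = (-1 + n)*(1/(2*n)) = (-1 + n)/(2*n))
-1982 - (-32 + Q(-4)*(-14)) = -1982 - (-32 + ((½)*(-1 - 4)/(-4))*(-14)) = -1982 - (-32 + ((½)*(-¼)*(-5))*(-14)) = -1982 - (-32 + (5/8)*(-14)) = -1982 - (-32 - 35/4) = -1982 - 1*(-163/4) = -1982 + 163/4 = -7765/4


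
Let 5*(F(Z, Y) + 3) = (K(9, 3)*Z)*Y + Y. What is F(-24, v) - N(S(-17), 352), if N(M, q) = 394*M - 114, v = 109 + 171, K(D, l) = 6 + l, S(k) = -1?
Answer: -11535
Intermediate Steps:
v = 280
F(Z, Y) = -3 + Y/5 + 9*Y*Z/5 (F(Z, Y) = -3 + (((6 + 3)*Z)*Y + Y)/5 = -3 + ((9*Z)*Y + Y)/5 = -3 + (9*Y*Z + Y)/5 = -3 + (Y + 9*Y*Z)/5 = -3 + (Y/5 + 9*Y*Z/5) = -3 + Y/5 + 9*Y*Z/5)
N(M, q) = -114 + 394*M
F(-24, v) - N(S(-17), 352) = (-3 + (1/5)*280 + (9/5)*280*(-24)) - (-114 + 394*(-1)) = (-3 + 56 - 12096) - (-114 - 394) = -12043 - 1*(-508) = -12043 + 508 = -11535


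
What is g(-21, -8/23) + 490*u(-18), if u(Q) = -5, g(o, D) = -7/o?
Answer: -7349/3 ≈ -2449.7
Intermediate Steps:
g(-21, -8/23) + 490*u(-18) = -7/(-21) + 490*(-5) = -7*(-1/21) - 2450 = 1/3 - 2450 = -7349/3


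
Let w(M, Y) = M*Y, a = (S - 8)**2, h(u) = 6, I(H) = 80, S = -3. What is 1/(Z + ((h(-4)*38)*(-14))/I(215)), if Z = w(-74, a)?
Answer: -10/89939 ≈ -0.00011119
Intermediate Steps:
a = 121 (a = (-3 - 8)**2 = (-11)**2 = 121)
Z = -8954 (Z = -74*121 = -8954)
1/(Z + ((h(-4)*38)*(-14))/I(215)) = 1/(-8954 + ((6*38)*(-14))/80) = 1/(-8954 + (228*(-14))*(1/80)) = 1/(-8954 - 3192*1/80) = 1/(-8954 - 399/10) = 1/(-89939/10) = -10/89939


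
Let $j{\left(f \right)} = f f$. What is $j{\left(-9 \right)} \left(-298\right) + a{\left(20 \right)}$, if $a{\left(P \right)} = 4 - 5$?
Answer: $-24139$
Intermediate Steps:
$a{\left(P \right)} = -1$
$j{\left(f \right)} = f^{2}$
$j{\left(-9 \right)} \left(-298\right) + a{\left(20 \right)} = \left(-9\right)^{2} \left(-298\right) - 1 = 81 \left(-298\right) - 1 = -24138 - 1 = -24139$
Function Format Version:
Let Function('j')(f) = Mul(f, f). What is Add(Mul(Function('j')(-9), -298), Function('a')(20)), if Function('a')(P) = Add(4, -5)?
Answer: -24139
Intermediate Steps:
Function('a')(P) = -1
Function('j')(f) = Pow(f, 2)
Add(Mul(Function('j')(-9), -298), Function('a')(20)) = Add(Mul(Pow(-9, 2), -298), -1) = Add(Mul(81, -298), -1) = Add(-24138, -1) = -24139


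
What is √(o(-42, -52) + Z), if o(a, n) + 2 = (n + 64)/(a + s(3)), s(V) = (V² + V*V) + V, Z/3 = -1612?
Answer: I*√237090/7 ≈ 69.56*I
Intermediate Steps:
Z = -4836 (Z = 3*(-1612) = -4836)
s(V) = V + 2*V² (s(V) = (V² + V²) + V = 2*V² + V = V + 2*V²)
o(a, n) = -2 + (64 + n)/(21 + a) (o(a, n) = -2 + (n + 64)/(a + 3*(1 + 2*3)) = -2 + (64 + n)/(a + 3*(1 + 6)) = -2 + (64 + n)/(a + 3*7) = -2 + (64 + n)/(a + 21) = -2 + (64 + n)/(21 + a))
√(o(-42, -52) + Z) = √((22 - 52 - 2*(-42))/(21 - 42) - 4836) = √((22 - 52 + 84)/(-21) - 4836) = √(-1/21*54 - 4836) = √(-18/7 - 4836) = √(-33870/7) = I*√237090/7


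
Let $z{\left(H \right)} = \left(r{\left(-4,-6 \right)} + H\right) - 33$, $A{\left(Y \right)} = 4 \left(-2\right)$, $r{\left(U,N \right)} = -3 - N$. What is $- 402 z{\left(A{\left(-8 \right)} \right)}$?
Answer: $15276$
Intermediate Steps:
$A{\left(Y \right)} = -8$
$z{\left(H \right)} = -30 + H$ ($z{\left(H \right)} = \left(\left(-3 - -6\right) + H\right) - 33 = \left(\left(-3 + 6\right) + H\right) - 33 = \left(3 + H\right) - 33 = -30 + H$)
$- 402 z{\left(A{\left(-8 \right)} \right)} = - 402 \left(-30 - 8\right) = \left(-402\right) \left(-38\right) = 15276$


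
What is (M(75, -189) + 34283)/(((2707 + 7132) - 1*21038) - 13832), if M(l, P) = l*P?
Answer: -20108/25031 ≈ -0.80332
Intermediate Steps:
M(l, P) = P*l
(M(75, -189) + 34283)/(((2707 + 7132) - 1*21038) - 13832) = (-189*75 + 34283)/(((2707 + 7132) - 1*21038) - 13832) = (-14175 + 34283)/((9839 - 21038) - 13832) = 20108/(-11199 - 13832) = 20108/(-25031) = 20108*(-1/25031) = -20108/25031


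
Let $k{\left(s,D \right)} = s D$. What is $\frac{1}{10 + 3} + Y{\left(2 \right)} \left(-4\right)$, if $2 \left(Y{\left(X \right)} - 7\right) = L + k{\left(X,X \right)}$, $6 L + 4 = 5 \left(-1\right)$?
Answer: $- \frac{428}{13} \approx -32.923$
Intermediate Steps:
$L = - \frac{3}{2}$ ($L = - \frac{2}{3} + \frac{5 \left(-1\right)}{6} = - \frac{2}{3} + \frac{1}{6} \left(-5\right) = - \frac{2}{3} - \frac{5}{6} = - \frac{3}{2} \approx -1.5$)
$k{\left(s,D \right)} = D s$
$Y{\left(X \right)} = \frac{25}{4} + \frac{X^{2}}{2}$ ($Y{\left(X \right)} = 7 + \frac{- \frac{3}{2} + X X}{2} = 7 + \frac{- \frac{3}{2} + X^{2}}{2} = 7 + \left(- \frac{3}{4} + \frac{X^{2}}{2}\right) = \frac{25}{4} + \frac{X^{2}}{2}$)
$\frac{1}{10 + 3} + Y{\left(2 \right)} \left(-4\right) = \frac{1}{10 + 3} + \left(\frac{25}{4} + \frac{2^{2}}{2}\right) \left(-4\right) = \frac{1}{13} + \left(\frac{25}{4} + \frac{1}{2} \cdot 4\right) \left(-4\right) = \frac{1}{13} + \left(\frac{25}{4} + 2\right) \left(-4\right) = \frac{1}{13} + \frac{33}{4} \left(-4\right) = \frac{1}{13} - 33 = - \frac{428}{13}$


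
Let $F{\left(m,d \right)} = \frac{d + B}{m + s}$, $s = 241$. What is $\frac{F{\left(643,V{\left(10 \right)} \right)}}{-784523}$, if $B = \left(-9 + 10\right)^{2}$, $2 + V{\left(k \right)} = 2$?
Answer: $- \frac{1}{693518332} \approx -1.4419 \cdot 10^{-9}$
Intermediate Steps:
$V{\left(k \right)} = 0$ ($V{\left(k \right)} = -2 + 2 = 0$)
$B = 1$ ($B = 1^{2} = 1$)
$F{\left(m,d \right)} = \frac{1 + d}{241 + m}$ ($F{\left(m,d \right)} = \frac{d + 1}{m + 241} = \frac{1 + d}{241 + m}$)
$\frac{F{\left(643,V{\left(10 \right)} \right)}}{-784523} = \frac{\frac{1}{241 + 643} \left(1 + 0\right)}{-784523} = \frac{1}{884} \cdot 1 \left(- \frac{1}{784523}\right) = \frac{1}{884} \left(- \frac{1}{784523}\right) = - \frac{1}{693518332}$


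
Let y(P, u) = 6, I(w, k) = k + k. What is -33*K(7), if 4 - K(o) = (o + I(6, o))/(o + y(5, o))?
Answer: -1023/13 ≈ -78.692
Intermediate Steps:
I(w, k) = 2*k
K(o) = 4 - 3*o/(6 + o) (K(o) = 4 - (o + 2*o)/(o + 6) = 4 - 3*o/(6 + o))
-33*K(7) = -33*(24 + 7)/(6 + 7) = -33*31/13 = -1023/13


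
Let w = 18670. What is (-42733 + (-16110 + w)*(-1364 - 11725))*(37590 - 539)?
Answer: -1243082280223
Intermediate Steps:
(-42733 + (-16110 + w)*(-1364 - 11725))*(37590 - 539) = (-42733 + (-16110 + 18670)*(-1364 - 11725))*(37590 - 539) = (-42733 + 2560*(-13089))*37051 = (-42733 - 33507840)*37051 = -33550573*37051 = -1243082280223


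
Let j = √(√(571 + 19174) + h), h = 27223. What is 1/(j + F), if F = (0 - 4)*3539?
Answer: -1/(14156 - √(27223 + √19745)) ≈ -7.1477e-5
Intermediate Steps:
F = -14156 (F = -4*3539 = -14156)
j = √(27223 + √19745) (j = √(√(571 + 19174) + 27223) = √(√19745 + 27223) = √(27223 + √19745) ≈ 165.42)
1/(j + F) = 1/(√(27223 + √19745) - 14156) = 1/(-14156 + √(27223 + √19745))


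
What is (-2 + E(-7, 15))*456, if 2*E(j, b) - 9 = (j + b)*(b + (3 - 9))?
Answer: 17556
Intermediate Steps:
E(j, b) = 9/2 + (-6 + b)*(b + j)/2 (E(j, b) = 9/2 + ((j + b)*(b + (3 - 9)))/2 = 9/2 + ((b + j)*(b - 6))/2 = 9/2 + ((b + j)*(-6 + b))/2 = 9/2 + ((-6 + b)*(b + j))/2 = 9/2 + (-6 + b)*(b + j)/2)
(-2 + E(-7, 15))*456 = (-2 + (9/2 + (½)*15² - 3*15 - 3*(-7) + (½)*15*(-7)))*456 = (-2 + (9/2 + (½)*225 - 45 + 21 - 105/2))*456 = (-2 + (9/2 + 225/2 - 45 + 21 - 105/2))*456 = (-2 + 81/2)*456 = (77/2)*456 = 17556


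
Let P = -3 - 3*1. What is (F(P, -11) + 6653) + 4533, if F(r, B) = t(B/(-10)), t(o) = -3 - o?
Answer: 111819/10 ≈ 11182.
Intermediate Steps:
P = -6 (P = -3 - 3 = -6)
F(r, B) = -3 + B/10 (F(r, B) = -3 - B/(-10) = -3 - B*(-1)/10 = -3 - (-1)*B/10 = -3 + B/10)
(F(P, -11) + 6653) + 4533 = ((-3 + (⅒)*(-11)) + 6653) + 4533 = ((-3 - 11/10) + 6653) + 4533 = (-41/10 + 6653) + 4533 = 66489/10 + 4533 = 111819/10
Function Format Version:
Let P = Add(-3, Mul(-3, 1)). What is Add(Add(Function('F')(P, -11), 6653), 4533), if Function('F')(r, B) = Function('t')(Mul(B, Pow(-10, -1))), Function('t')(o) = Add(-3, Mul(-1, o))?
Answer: Rational(111819, 10) ≈ 11182.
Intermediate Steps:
P = -6 (P = Add(-3, -3) = -6)
Function('F')(r, B) = Add(-3, Mul(Rational(1, 10), B)) (Function('F')(r, B) = Add(-3, Mul(-1, Mul(B, Pow(-10, -1)))) = Add(-3, Mul(-1, Mul(B, Rational(-1, 10)))) = Add(-3, Mul(-1, Mul(Rational(-1, 10), B))) = Add(-3, Mul(Rational(1, 10), B)))
Add(Add(Function('F')(P, -11), 6653), 4533) = Add(Add(Add(-3, Mul(Rational(1, 10), -11)), 6653), 4533) = Add(Add(Add(-3, Rational(-11, 10)), 6653), 4533) = Add(Add(Rational(-41, 10), 6653), 4533) = Add(Rational(66489, 10), 4533) = Rational(111819, 10)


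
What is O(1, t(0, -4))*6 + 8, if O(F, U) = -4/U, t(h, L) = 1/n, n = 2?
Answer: -40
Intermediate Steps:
t(h, L) = ½ (t(h, L) = 1/2 = ½)
O(1, t(0, -4))*6 + 8 = -4/½*6 + 8 = -4*2*6 + 8 = -8*6 + 8 = -48 + 8 = -40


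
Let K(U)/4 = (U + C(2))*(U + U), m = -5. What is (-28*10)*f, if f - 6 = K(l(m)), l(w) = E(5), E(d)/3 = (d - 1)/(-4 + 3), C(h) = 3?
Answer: -243600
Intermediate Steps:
E(d) = 3 - 3*d (E(d) = 3*((d - 1)/(-4 + 3)) = 3*((-1 + d)/(-1)) = 3*((-1 + d)*(-1)) = 3*(1 - d) = 3 - 3*d)
l(w) = -12 (l(w) = 3 - 3*5 = 3 - 15 = -12)
K(U) = 8*U*(3 + U) (K(U) = 4*((U + 3)*(U + U)) = 4*((3 + U)*(2*U)) = 4*(2*U*(3 + U)) = 8*U*(3 + U))
f = 870 (f = 6 + 8*(-12)*(3 - 12) = 6 + 8*(-12)*(-9) = 6 + 864 = 870)
(-28*10)*f = -28*10*870 = -280*870 = -243600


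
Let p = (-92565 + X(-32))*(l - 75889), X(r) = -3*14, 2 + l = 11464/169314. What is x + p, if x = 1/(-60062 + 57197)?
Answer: 568198325268095456/80847435 ≈ 7.0280e+9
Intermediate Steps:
l = -163582/84657 (l = -2 + 11464/169314 = -2 + 11464*(1/169314) = -2 + 5732/84657 = -163582/84657 ≈ -1.9323)
X(r) = -42
x = -1/2865 (x = 1/(-2865) = -1/2865 ≈ -0.00034904)
p = 198324022781195/28219 (p = (-92565 - 42)*(-163582/84657 - 75889) = -92607*(-6424698655/84657) = 198324022781195/28219 ≈ 7.0280e+9)
x + p = -1/2865 + 198324022781195/28219 = 568198325268095456/80847435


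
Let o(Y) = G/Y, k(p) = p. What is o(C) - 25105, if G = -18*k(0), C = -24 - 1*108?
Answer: -25105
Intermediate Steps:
C = -132 (C = -24 - 108 = -132)
G = 0 (G = -18*0 = 0)
o(Y) = 0 (o(Y) = 0/Y = 0)
o(C) - 25105 = 0 - 25105 = -25105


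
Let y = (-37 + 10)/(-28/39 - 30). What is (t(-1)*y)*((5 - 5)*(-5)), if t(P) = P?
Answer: 0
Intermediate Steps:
y = 1053/1198 (y = -27/(-28*1/39 - 30) = -27/(-28/39 - 30) = -27/(-1198/39) = -27*(-39/1198) = 1053/1198 ≈ 0.87897)
(t(-1)*y)*((5 - 5)*(-5)) = (-1*1053/1198)*((5 - 5)*(-5)) = -0*(-5) = -1053/1198*0 = 0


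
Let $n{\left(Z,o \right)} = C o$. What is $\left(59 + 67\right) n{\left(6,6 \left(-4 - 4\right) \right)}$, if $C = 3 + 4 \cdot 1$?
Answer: $-42336$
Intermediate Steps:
$C = 7$ ($C = 3 + 4 = 7$)
$n{\left(Z,o \right)} = 7 o$
$\left(59 + 67\right) n{\left(6,6 \left(-4 - 4\right) \right)} = \left(59 + 67\right) 7 \cdot 6 \left(-4 - 4\right) = 126 \cdot 7 \cdot 6 \left(-8\right) = 126 \cdot 7 \left(-48\right) = 126 \left(-336\right) = -42336$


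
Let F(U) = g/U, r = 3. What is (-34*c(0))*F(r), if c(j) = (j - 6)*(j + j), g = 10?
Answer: 0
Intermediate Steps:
F(U) = 10/U
c(j) = 2*j*(-6 + j) (c(j) = (-6 + j)*(2*j) = 2*j*(-6 + j))
(-34*c(0))*F(r) = (-68*0*(-6 + 0))*(10/3) = (-68*0*(-6))*(10*(1/3)) = -34*0*(10/3) = 0*(10/3) = 0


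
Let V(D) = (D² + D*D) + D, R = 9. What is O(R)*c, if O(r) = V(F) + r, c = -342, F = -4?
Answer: -12654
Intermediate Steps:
V(D) = D + 2*D² (V(D) = (D² + D²) + D = 2*D² + D = D + 2*D²)
O(r) = 28 + r (O(r) = -4*(1 + 2*(-4)) + r = -4*(1 - 8) + r = -4*(-7) + r = 28 + r)
O(R)*c = (28 + 9)*(-342) = 37*(-342) = -12654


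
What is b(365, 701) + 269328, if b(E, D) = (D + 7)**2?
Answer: 770592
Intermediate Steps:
b(E, D) = (7 + D)**2
b(365, 701) + 269328 = (7 + 701)**2 + 269328 = 708**2 + 269328 = 501264 + 269328 = 770592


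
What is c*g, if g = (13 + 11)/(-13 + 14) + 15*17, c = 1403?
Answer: 391437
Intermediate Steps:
g = 279 (g = 24/1 + 255 = 24*1 + 255 = 24 + 255 = 279)
c*g = 1403*279 = 391437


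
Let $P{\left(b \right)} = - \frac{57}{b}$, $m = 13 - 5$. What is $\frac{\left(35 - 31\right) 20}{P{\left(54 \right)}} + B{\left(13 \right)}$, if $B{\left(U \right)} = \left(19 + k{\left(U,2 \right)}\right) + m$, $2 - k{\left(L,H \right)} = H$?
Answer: $- \frac{927}{19} \approx -48.789$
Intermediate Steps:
$m = 8$ ($m = 13 - 5 = 8$)
$k{\left(L,H \right)} = 2 - H$
$B{\left(U \right)} = 27$ ($B{\left(U \right)} = \left(19 + \left(2 - 2\right)\right) + 8 = \left(19 + 0\right) + 8 = 19 + 8 = 27$)
$\frac{\left(35 - 31\right) 20}{P{\left(54 \right)}} + B{\left(13 \right)} = \frac{\left(35 - 31\right) 20}{\left(-57\right) \frac{1}{54}} + 27 = \frac{4 \cdot 20}{\left(-57\right) \frac{1}{54}} + 27 = \frac{80}{- \frac{19}{18}} + 27 = 80 \left(- \frac{18}{19}\right) + 27 = - \frac{1440}{19} + 27 = - \frac{927}{19}$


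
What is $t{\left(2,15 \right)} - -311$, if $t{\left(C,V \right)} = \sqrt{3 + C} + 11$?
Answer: $322 + \sqrt{5} \approx 324.24$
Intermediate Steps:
$t{\left(C,V \right)} = 11 + \sqrt{3 + C}$
$t{\left(2,15 \right)} - -311 = \left(11 + \sqrt{3 + 2}\right) - -311 = \left(11 + \sqrt{5}\right) + 311 = 322 + \sqrt{5}$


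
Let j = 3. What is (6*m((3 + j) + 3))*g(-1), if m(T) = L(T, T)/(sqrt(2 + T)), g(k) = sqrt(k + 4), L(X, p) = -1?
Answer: -6*sqrt(33)/11 ≈ -3.1334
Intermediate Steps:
g(k) = sqrt(4 + k)
m(T) = -1/sqrt(2 + T) (m(T) = -1/(sqrt(2 + T)) = -1/sqrt(2 + T))
(6*m((3 + j) + 3))*g(-1) = (6*(-1/sqrt(2 + ((3 + 3) + 3))))*sqrt(4 - 1) = (6*(-1/sqrt(2 + (6 + 3))))*sqrt(3) = (6*(-1/sqrt(2 + 9)))*sqrt(3) = (6*(-1/sqrt(11)))*sqrt(3) = (6*(-sqrt(11)/11))*sqrt(3) = (-6*sqrt(11)/11)*sqrt(3) = -6*sqrt(33)/11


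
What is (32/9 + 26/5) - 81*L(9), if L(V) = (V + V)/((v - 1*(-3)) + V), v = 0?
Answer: -10147/90 ≈ -112.74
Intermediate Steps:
L(V) = 2*V/(3 + V) (L(V) = (V + V)/((0 - 1*(-3)) + V) = (2*V)/((0 + 3) + V) = (2*V)/(3 + V) = 2*V/(3 + V))
(32/9 + 26/5) - 81*L(9) = (32/9 + 26/5) - 162*9/(3 + 9) = (32*(⅑) + 26*(⅕)) - 162*9/12 = (32/9 + 26/5) - 162*9/12 = 394/45 - 81*3/2 = 394/45 - 243/2 = -10147/90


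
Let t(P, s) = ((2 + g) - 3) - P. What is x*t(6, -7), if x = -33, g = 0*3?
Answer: 231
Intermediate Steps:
g = 0
t(P, s) = -1 - P (t(P, s) = ((2 + 0) - 3) - P = (2 - 3) - P = -1 - P)
x*t(6, -7) = -33*(-1 - 1*6) = -33*(-1 - 6) = -33*(-7) = 231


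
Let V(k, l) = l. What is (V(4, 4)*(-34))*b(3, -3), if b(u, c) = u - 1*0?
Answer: -408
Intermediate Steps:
b(u, c) = u (b(u, c) = u + 0 = u)
(V(4, 4)*(-34))*b(3, -3) = (4*(-34))*3 = -136*3 = -408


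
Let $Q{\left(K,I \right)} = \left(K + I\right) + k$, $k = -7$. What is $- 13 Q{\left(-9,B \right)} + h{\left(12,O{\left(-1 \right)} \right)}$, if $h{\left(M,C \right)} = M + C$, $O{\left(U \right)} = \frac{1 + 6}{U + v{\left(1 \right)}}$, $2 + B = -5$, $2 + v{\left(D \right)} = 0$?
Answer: $\frac{926}{3} \approx 308.67$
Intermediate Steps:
$v{\left(D \right)} = -2$ ($v{\left(D \right)} = -2 + 0 = -2$)
$B = -7$ ($B = -2 - 5 = -7$)
$Q{\left(K,I \right)} = -7 + I + K$ ($Q{\left(K,I \right)} = \left(K + I\right) - 7 = \left(I + K\right) - 7 = -7 + I + K$)
$O{\left(U \right)} = \frac{7}{-2 + U}$ ($O{\left(U \right)} = \frac{1 + 6}{U - 2} = \frac{7}{-2 + U}$)
$h{\left(M,C \right)} = C + M$
$- 13 Q{\left(-9,B \right)} + h{\left(12,O{\left(-1 \right)} \right)} = - 13 \left(-7 - 7 - 9\right) + \left(\frac{7}{-2 - 1} + 12\right) = \left(-13\right) \left(-23\right) + \left(\frac{7}{-3} + 12\right) = 299 + \left(7 \left(- \frac{1}{3}\right) + 12\right) = 299 + \left(- \frac{7}{3} + 12\right) = 299 + \frac{29}{3} = \frac{926}{3}$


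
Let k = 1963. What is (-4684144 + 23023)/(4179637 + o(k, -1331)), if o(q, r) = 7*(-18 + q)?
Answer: -4661121/4193252 ≈ -1.1116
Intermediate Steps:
o(q, r) = -126 + 7*q
(-4684144 + 23023)/(4179637 + o(k, -1331)) = (-4684144 + 23023)/(4179637 + (-126 + 7*1963)) = -4661121/(4179637 + (-126 + 13741)) = -4661121/(4179637 + 13615) = -4661121/4193252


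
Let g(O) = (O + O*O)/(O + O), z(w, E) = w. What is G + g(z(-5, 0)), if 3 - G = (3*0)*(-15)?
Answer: 1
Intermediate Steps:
g(O) = (O + O²)/(2*O) (g(O) = (O + O²)/((2*O)) = (O + O²)*(1/(2*O)) = (O + O²)/(2*O))
G = 3 (G = 3 - 3*0*(-15) = 3 - 0*(-15) = 3 - 1*0 = 3 + 0 = 3)
G + g(z(-5, 0)) = 3 + (½ + (½)*(-5)) = 3 + (½ - 5/2) = 3 - 2 = 1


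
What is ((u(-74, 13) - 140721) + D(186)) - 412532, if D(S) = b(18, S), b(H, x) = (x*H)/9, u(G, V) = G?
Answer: -552955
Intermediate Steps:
b(H, x) = H*x/9 (b(H, x) = (H*x)*(⅑) = H*x/9)
D(S) = 2*S (D(S) = (⅑)*18*S = 2*S)
((u(-74, 13) - 140721) + D(186)) - 412532 = ((-74 - 140721) + 2*186) - 412532 = (-140795 + 372) - 412532 = -140423 - 412532 = -552955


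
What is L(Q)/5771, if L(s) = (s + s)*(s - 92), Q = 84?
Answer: -1344/5771 ≈ -0.23289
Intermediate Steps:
L(s) = 2*s*(-92 + s) (L(s) = (2*s)*(-92 + s) = 2*s*(-92 + s))
L(Q)/5771 = (2*84*(-92 + 84))/5771 = (2*84*(-8))*(1/5771) = -1344*1/5771 = -1344/5771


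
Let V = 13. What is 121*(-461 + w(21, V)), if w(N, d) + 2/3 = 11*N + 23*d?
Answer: 24805/3 ≈ 8268.3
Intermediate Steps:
w(N, d) = -⅔ + 11*N + 23*d (w(N, d) = -⅔ + (11*N + 23*d) = -⅔ + 11*N + 23*d)
121*(-461 + w(21, V)) = 121*(-461 + (-⅔ + 11*21 + 23*13)) = 121*(-461 + (-⅔ + 231 + 299)) = 121*(-461 + 1588/3) = 121*(205/3) = 24805/3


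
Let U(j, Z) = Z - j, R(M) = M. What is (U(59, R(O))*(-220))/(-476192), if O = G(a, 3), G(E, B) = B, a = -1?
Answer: -385/14881 ≈ -0.025872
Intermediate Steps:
O = 3
(U(59, R(O))*(-220))/(-476192) = ((3 - 1*59)*(-220))/(-476192) = ((3 - 59)*(-220))*(-1/476192) = -56*(-220)*(-1/476192) = 12320*(-1/476192) = -385/14881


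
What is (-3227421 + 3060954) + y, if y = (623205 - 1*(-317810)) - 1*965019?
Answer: -190471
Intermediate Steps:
y = -24004 (y = (623205 + 317810) - 965019 = 941015 - 965019 = -24004)
(-3227421 + 3060954) + y = (-3227421 + 3060954) - 24004 = -166467 - 24004 = -190471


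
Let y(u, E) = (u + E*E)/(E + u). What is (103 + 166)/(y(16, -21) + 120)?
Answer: 1345/143 ≈ 9.4056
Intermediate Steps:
y(u, E) = (u + E**2)/(E + u)
(103 + 166)/(y(16, -21) + 120) = (103 + 166)/((16 + (-21)**2)/(-21 + 16) + 120) = 269/((16 + 441)/(-5) + 120) = 269/(-1/5*457 + 120) = 269/(-457/5 + 120) = 269/(143/5) = 269*(5/143) = 1345/143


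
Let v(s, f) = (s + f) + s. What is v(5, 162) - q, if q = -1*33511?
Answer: 33683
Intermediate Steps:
v(s, f) = f + 2*s (v(s, f) = (f + s) + s = f + 2*s)
q = -33511
v(5, 162) - q = (162 + 2*5) - 1*(-33511) = (162 + 10) + 33511 = 172 + 33511 = 33683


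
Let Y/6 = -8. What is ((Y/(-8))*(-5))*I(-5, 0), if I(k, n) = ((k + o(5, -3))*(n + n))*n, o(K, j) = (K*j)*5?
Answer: 0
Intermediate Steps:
Y = -48 (Y = 6*(-8) = -48)
o(K, j) = 5*K*j
I(k, n) = 2*n²*(-75 + k) (I(k, n) = ((k + 5*5*(-3))*(n + n))*n = ((k - 75)*(2*n))*n = ((-75 + k)*(2*n))*n = (2*n*(-75 + k))*n = 2*n²*(-75 + k))
((Y/(-8))*(-5))*I(-5, 0) = (-48/(-8)*(-5))*(2*0²*(-75 - 5)) = (-48*(-⅛)*(-5))*(2*0*(-80)) = (6*(-5))*0 = -30*0 = 0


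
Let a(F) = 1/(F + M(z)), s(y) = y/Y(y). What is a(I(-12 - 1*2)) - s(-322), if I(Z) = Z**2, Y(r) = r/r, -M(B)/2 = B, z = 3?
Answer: 61181/190 ≈ 322.01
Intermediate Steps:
M(B) = -2*B
Y(r) = 1
s(y) = y (s(y) = y/1 = y*1 = y)
a(F) = 1/(-6 + F) (a(F) = 1/(F - 2*3) = 1/(F - 6) = 1/(-6 + F))
a(I(-12 - 1*2)) - s(-322) = 1/(-6 + (-12 - 1*2)**2) - 1*(-322) = 1/(-6 + (-12 - 2)**2) + 322 = 1/(-6 + (-14)**2) + 322 = 1/(-6 + 196) + 322 = 1/190 + 322 = 61181/190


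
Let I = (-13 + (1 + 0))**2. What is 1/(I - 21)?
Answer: 1/123 ≈ 0.0081301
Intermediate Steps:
I = 144 (I = (-13 + 1)**2 = (-12)**2 = 144)
1/(I - 21) = 1/(144 - 21) = 1/123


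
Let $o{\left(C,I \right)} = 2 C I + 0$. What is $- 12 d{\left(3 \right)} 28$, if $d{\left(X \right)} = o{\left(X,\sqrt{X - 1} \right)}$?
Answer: $- 2016 \sqrt{2} \approx -2851.1$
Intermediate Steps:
$o{\left(C,I \right)} = 2 C I$ ($o{\left(C,I \right)} = 2 C I + 0 = 2 C I$)
$d{\left(X \right)} = 2 X \sqrt{-1 + X}$ ($d{\left(X \right)} = 2 X \sqrt{X - 1} = 2 X \sqrt{-1 + X}$)
$- 12 d{\left(3 \right)} 28 = - 12 \cdot 2 \cdot 3 \sqrt{-1 + 3} \cdot 28 = - 12 \cdot 2 \cdot 3 \sqrt{2} \cdot 28 = - 12 \cdot 6 \sqrt{2} \cdot 28 = - 72 \sqrt{2} \cdot 28 = - 2016 \sqrt{2}$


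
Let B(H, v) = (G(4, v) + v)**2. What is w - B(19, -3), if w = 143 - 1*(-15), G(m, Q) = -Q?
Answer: 158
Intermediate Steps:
B(H, v) = 0 (B(H, v) = (-v + v)**2 = 0**2 = 0)
w = 158 (w = 143 + 15 = 158)
w - B(19, -3) = 158 - 1*0 = 158 + 0 = 158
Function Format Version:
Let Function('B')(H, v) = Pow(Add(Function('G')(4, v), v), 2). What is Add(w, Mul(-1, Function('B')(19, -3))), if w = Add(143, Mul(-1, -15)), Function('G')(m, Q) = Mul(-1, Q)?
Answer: 158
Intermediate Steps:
Function('B')(H, v) = 0 (Function('B')(H, v) = Pow(Add(Mul(-1, v), v), 2) = Pow(0, 2) = 0)
w = 158 (w = Add(143, 15) = 158)
Add(w, Mul(-1, Function('B')(19, -3))) = Add(158, Mul(-1, 0)) = Add(158, 0) = 158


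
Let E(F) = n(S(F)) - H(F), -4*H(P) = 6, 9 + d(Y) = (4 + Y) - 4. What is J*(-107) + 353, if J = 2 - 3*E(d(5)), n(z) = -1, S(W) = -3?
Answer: 599/2 ≈ 299.50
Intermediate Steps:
d(Y) = -9 + Y (d(Y) = -9 + ((4 + Y) - 4) = -9 + Y)
H(P) = -3/2 (H(P) = -1/4*6 = -3/2)
E(F) = 1/2 (E(F) = -1 - 1*(-3/2) = -1 + 3/2 = 1/2)
J = 1/2 (J = 2 - 3*1/2 = 2 - 3/2 = 1/2 ≈ 0.50000)
J*(-107) + 353 = (1/2)*(-107) + 353 = -107/2 + 353 = 599/2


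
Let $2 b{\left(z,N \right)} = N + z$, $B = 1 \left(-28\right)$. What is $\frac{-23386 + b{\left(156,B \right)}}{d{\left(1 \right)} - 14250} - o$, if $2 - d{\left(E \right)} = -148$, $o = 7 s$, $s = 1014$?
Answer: $- \frac{16676413}{2350} \approx -7096.3$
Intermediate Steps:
$B = -28$
$b{\left(z,N \right)} = \frac{N}{2} + \frac{z}{2}$ ($b{\left(z,N \right)} = \frac{N + z}{2} = \frac{N}{2} + \frac{z}{2}$)
$o = 7098$ ($o = 7 \cdot 1014 = 7098$)
$d{\left(E \right)} = 150$ ($d{\left(E \right)} = 2 - -148 = 2 + 148 = 150$)
$\frac{-23386 + b{\left(156,B \right)}}{d{\left(1 \right)} - 14250} - o = \frac{-23386 + \left(\frac{1}{2} \left(-28\right) + \frac{1}{2} \cdot 156\right)}{150 - 14250} - 7098 = \frac{-23386 + \left(-14 + 78\right)}{-14100} - 7098 = \left(-23386 + 64\right) \left(- \frac{1}{14100}\right) - 7098 = \left(-23322\right) \left(- \frac{1}{14100}\right) - 7098 = \frac{3887}{2350} - 7098 = - \frac{16676413}{2350}$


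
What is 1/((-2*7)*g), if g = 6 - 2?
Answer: -1/56 ≈ -0.017857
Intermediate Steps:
g = 4
1/((-2*7)*g) = 1/(-2*7*4) = 1/(-14*4) = 1/(-56) = -1/56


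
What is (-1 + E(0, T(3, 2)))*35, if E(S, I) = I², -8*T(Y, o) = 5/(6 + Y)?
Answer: -180565/5184 ≈ -34.831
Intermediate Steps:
T(Y, o) = -5/(8*(6 + Y))
(-1 + E(0, T(3, 2)))*35 = (-1 + (-5/(48 + 8*3))²)*35 = (-1 + (-5/(48 + 24))²)*35 = (-1 + (-5/72)²)*35 = (-1 + 25/5184)*35 = -5159/5184*35 = -180565/5184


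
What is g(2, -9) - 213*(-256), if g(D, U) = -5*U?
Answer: 54573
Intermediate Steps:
g(2, -9) - 213*(-256) = -5*(-9) - 213*(-256) = 45 + 54528 = 54573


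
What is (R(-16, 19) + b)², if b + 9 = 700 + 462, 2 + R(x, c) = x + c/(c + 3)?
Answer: 624450121/484 ≈ 1.2902e+6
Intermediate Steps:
R(x, c) = -2 + x + c/(3 + c) (R(x, c) = -2 + (x + c/(c + 3)) = -2 + (x + c/(3 + c)) = -2 + x + c/(3 + c))
b = 1153 (b = -9 + (700 + 462) = -9 + 1162 = 1153)
(R(-16, 19) + b)² = ((-6 - 1*19 + 3*(-16) + 19*(-16))/(3 + 19) + 1153)² = ((-6 - 19 - 48 - 304)/22 + 1153)² = ((1/22)*(-377) + 1153)² = (-377/22 + 1153)² = (24989/22)² = 624450121/484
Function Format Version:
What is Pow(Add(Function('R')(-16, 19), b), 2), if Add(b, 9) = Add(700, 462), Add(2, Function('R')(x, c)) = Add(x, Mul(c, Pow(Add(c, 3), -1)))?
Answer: Rational(624450121, 484) ≈ 1.2902e+6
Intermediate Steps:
Function('R')(x, c) = Add(-2, x, Mul(c, Pow(Add(3, c), -1))) (Function('R')(x, c) = Add(-2, Add(x, Mul(c, Pow(Add(c, 3), -1)))) = Add(-2, Add(x, Mul(c, Pow(Add(3, c), -1)))) = Add(-2, x, Mul(c, Pow(Add(3, c), -1))))
b = 1153 (b = Add(-9, Add(700, 462)) = Add(-9, 1162) = 1153)
Pow(Add(Function('R')(-16, 19), b), 2) = Pow(Add(Mul(Pow(Add(3, 19), -1), Add(-6, Mul(-1, 19), Mul(3, -16), Mul(19, -16))), 1153), 2) = Pow(Add(Mul(Pow(22, -1), Add(-6, -19, -48, -304)), 1153), 2) = Pow(Add(Mul(Rational(1, 22), -377), 1153), 2) = Pow(Add(Rational(-377, 22), 1153), 2) = Pow(Rational(24989, 22), 2) = Rational(624450121, 484)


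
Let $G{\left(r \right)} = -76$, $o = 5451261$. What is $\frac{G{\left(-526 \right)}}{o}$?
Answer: $- \frac{76}{5451261} \approx -1.3942 \cdot 10^{-5}$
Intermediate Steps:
$\frac{G{\left(-526 \right)}}{o} = - \frac{76}{5451261}$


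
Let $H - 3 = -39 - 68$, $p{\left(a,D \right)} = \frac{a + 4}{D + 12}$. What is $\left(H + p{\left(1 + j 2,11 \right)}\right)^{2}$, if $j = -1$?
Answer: $\frac{5707321}{529} \approx 10789.0$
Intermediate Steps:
$p{\left(a,D \right)} = \frac{4 + a}{12 + D}$
$H = -104$ ($H = 3 - 107 = -104$)
$\left(H + p{\left(1 + j 2,11 \right)}\right)^{2} = \left(-104 + \frac{4 + \left(1 - 2\right)}{12 + 11}\right)^{2} = \left(-104 + \frac{4 + \left(1 - 2\right)}{23}\right)^{2} = \left(-104 + \frac{4 - 1}{23}\right)^{2} = \left(-104 + \frac{1}{23} \cdot 3\right)^{2} = \left(-104 + \frac{3}{23}\right)^{2} = \left(- \frac{2389}{23}\right)^{2} = \frac{5707321}{529}$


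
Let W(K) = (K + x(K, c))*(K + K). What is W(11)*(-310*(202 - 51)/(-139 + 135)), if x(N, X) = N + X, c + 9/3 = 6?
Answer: 6436375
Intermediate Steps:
c = 3 (c = -3 + 6 = 3)
W(K) = 2*K*(3 + 2*K) (W(K) = (K + (K + 3))*(K + K) = (K + (3 + K))*(2*K) = (3 + 2*K)*(2*K) = 2*K*(3 + 2*K))
W(11)*(-310*(202 - 51)/(-139 + 135)) = (2*11*(3 + 2*11))*(-310*(202 - 51)/(-139 + 135)) = (2*11*(3 + 22))*(-310/((-4/151))) = (2*11*25)*(-310/((-4*1/151))) = 550*(-310/(-4/151)) = 550*(-310*(-151/4)) = 550*(23405/2) = 6436375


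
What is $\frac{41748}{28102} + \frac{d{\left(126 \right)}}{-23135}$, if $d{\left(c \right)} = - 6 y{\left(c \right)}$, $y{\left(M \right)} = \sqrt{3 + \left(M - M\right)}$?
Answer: $\frac{20874}{14051} + \frac{6 \sqrt{3}}{23135} \approx 1.486$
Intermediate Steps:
$y{\left(M \right)} = \sqrt{3}$ ($y{\left(M \right)} = \sqrt{3 + 0} = \sqrt{3}$)
$d{\left(c \right)} = - 6 \sqrt{3}$
$\frac{41748}{28102} + \frac{d{\left(126 \right)}}{-23135} = \frac{41748}{28102} + \frac{\left(-6\right) \sqrt{3}}{-23135} = 41748 \cdot \frac{1}{28102} + - 6 \sqrt{3} \left(- \frac{1}{23135}\right) = \frac{20874}{14051} + \frac{6 \sqrt{3}}{23135}$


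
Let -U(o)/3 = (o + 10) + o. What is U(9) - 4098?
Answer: -4182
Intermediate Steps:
U(o) = -30 - 6*o (U(o) = -3*((o + 10) + o) = -3*((10 + o) + o) = -3*(10 + 2*o) = -30 - 6*o)
U(9) - 4098 = (-30 - 6*9) - 4098 = (-30 - 54) - 4098 = -84 - 4098 = -4182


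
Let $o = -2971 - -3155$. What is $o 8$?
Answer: $1472$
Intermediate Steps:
$o = 184$ ($o = -2971 + 3155 = 184$)
$o 8 = 184 \cdot 8 = 1472$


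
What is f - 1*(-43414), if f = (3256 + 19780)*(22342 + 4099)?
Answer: 609138290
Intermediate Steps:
f = 609094876 (f = 23036*26441 = 609094876)
f - 1*(-43414) = 609094876 - 1*(-43414) = 609094876 + 43414 = 609138290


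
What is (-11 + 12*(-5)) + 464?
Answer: 393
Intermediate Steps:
(-11 + 12*(-5)) + 464 = (-11 - 60) + 464 = -71 + 464 = 393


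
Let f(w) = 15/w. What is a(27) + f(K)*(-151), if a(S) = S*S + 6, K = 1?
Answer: -1530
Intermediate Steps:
a(S) = 6 + S² (a(S) = S² + 6 = 6 + S²)
a(27) + f(K)*(-151) = (6 + 27²) + (15/1)*(-151) = (6 + 729) + (15*1)*(-151) = 735 + 15*(-151) = 735 - 2265 = -1530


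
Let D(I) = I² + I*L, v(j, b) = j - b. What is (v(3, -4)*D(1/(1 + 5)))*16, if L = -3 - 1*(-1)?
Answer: -308/9 ≈ -34.222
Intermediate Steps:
L = -2 (L = -3 + 1 = -2)
D(I) = I² - 2*I (D(I) = I² + I*(-2) = I² - 2*I)
(v(3, -4)*D(1/(1 + 5)))*16 = ((3 - 1*(-4))*((-2 + 1/(1 + 5))/(1 + 5)))*16 = ((3 + 4)*((-2 + 1/6)/6))*16 = (7*((-2 + ⅙)/6))*16 = (7*((⅙)*(-11/6)))*16 = (7*(-11/36))*16 = -77/36*16 = -308/9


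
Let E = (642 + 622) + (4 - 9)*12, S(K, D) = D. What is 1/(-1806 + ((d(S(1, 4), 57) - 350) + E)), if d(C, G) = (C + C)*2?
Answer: -1/936 ≈ -0.0010684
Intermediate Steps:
d(C, G) = 4*C (d(C, G) = (2*C)*2 = 4*C)
E = 1204 (E = 1264 - 5*12 = 1264 - 60 = 1204)
1/(-1806 + ((d(S(1, 4), 57) - 350) + E)) = 1/(-1806 + ((4*4 - 350) + 1204)) = 1/(-1806 + ((16 - 350) + 1204)) = 1/(-1806 + (-334 + 1204)) = 1/(-1806 + 870) = 1/(-936) = -1/936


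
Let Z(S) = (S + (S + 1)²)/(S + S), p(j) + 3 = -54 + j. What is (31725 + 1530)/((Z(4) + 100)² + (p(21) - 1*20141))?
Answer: -2128320/604087 ≈ -3.5232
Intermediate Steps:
p(j) = -57 + j (p(j) = -3 + (-54 + j) = -57 + j)
Z(S) = (S + (1 + S)²)/(2*S) (Z(S) = (S + (1 + S)²)/((2*S)) = (S + (1 + S)²)*(1/(2*S)) = (S + (1 + S)²)/(2*S))
(31725 + 1530)/((Z(4) + 100)² + (p(21) - 1*20141)) = (31725 + 1530)/(((½)*(4 + (1 + 4)²)/4 + 100)² + ((-57 + 21) - 1*20141)) = 33255/(((½)*(¼)*(4 + 5²) + 100)² + (-36 - 20141)) = 33255/(((½)*(¼)*(4 + 25) + 100)² - 20177) = 33255/(((½)*(¼)*29 + 100)² - 20177) = 33255/((29/8 + 100)² - 20177) = 33255/((829/8)² - 20177) = 33255/(687241/64 - 20177) = 33255/(-604087/64) = 33255*(-64/604087) = -2128320/604087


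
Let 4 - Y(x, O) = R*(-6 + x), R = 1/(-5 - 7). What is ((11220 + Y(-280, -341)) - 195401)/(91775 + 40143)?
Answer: -1105205/791508 ≈ -1.3963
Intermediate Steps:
R = -1/12 (R = 1/(-12) = -1/12 ≈ -0.083333)
Y(x, O) = 7/2 + x/12 (Y(x, O) = 4 - (-1)*(-6 + x)/12 = 4 - (½ - x/12) = 4 + (-½ + x/12) = 7/2 + x/12)
((11220 + Y(-280, -341)) - 195401)/(91775 + 40143) = ((11220 + (7/2 + (1/12)*(-280))) - 195401)/(91775 + 40143) = ((11220 + (7/2 - 70/3)) - 195401)/131918 = ((11220 - 119/6) - 195401)*(1/131918) = (67201/6 - 195401)*(1/131918) = -1105205/6*1/131918 = -1105205/791508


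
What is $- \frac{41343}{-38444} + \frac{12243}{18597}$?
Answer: $\frac{413175221}{238314356} \approx 1.7337$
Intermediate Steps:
$- \frac{41343}{-38444} + \frac{12243}{18597} = \left(-41343\right) \left(- \frac{1}{38444}\right) + 12243 \cdot \frac{1}{18597} = \frac{41343}{38444} + \frac{4081}{6199} = \frac{413175221}{238314356}$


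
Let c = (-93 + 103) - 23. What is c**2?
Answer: 169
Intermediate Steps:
c = -13 (c = 10 - 23 = -13)
c**2 = (-13)**2 = 169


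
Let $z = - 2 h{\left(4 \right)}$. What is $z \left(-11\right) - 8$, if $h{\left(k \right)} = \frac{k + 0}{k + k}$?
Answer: $3$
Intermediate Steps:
$h{\left(k \right)} = \frac{1}{2}$ ($h{\left(k \right)} = \frac{k}{2 k} = k \frac{1}{2 k} = \frac{1}{2}$)
$z = -1$ ($z = \left(-2\right) \frac{1}{2} = -1$)
$z \left(-11\right) - 8 = \left(-1\right) \left(-11\right) - 8 = 11 - 8 = 3$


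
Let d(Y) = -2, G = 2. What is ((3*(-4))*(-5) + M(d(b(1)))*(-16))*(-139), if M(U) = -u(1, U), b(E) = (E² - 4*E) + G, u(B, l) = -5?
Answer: 2780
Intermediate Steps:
b(E) = 2 + E² - 4*E (b(E) = (E² - 4*E) + 2 = 2 + E² - 4*E)
M(U) = 5 (M(U) = -1*(-5) = 5)
((3*(-4))*(-5) + M(d(b(1)))*(-16))*(-139) = ((3*(-4))*(-5) + 5*(-16))*(-139) = (-12*(-5) - 80)*(-139) = (60 - 80)*(-139) = -20*(-139) = 2780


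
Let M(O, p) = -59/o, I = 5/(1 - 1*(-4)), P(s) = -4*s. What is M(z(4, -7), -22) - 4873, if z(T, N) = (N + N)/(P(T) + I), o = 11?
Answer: -53662/11 ≈ -4878.4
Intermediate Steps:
I = 1 (I = 5/(1 + 4) = 5/5 = 5*(⅕) = 1)
z(T, N) = 2*N/(1 - 4*T) (z(T, N) = (N + N)/(-4*T + 1) = (2*N)/(1 - 4*T) = 2*N/(1 - 4*T))
M(O, p) = -59/11
M(z(4, -7), -22) - 4873 = -59/11 - 4873 = -53662/11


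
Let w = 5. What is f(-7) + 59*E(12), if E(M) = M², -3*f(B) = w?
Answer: 25483/3 ≈ 8494.3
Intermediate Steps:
f(B) = -5/3 (f(B) = -⅓*5 = -5/3)
f(-7) + 59*E(12) = -5/3 + 59*12² = -5/3 + 59*144 = -5/3 + 8496 = 25483/3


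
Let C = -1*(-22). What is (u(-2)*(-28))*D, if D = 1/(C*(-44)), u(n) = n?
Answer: -7/121 ≈ -0.057851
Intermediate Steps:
C = 22
D = -1/968 (D = 1/(22*(-44)) = (1/22)*(-1/44) = -1/968 ≈ -0.0010331)
(u(-2)*(-28))*D = -2*(-28)*(-1/968) = 56*(-1/968) = -7/121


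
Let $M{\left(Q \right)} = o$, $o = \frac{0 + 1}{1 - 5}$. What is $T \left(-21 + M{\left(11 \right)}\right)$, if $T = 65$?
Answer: $- \frac{5525}{4} \approx -1381.3$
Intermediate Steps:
$o = - \frac{1}{4}$ ($o = 1 \frac{1}{-4} = 1 \left(- \frac{1}{4}\right) = - \frac{1}{4} \approx -0.25$)
$M{\left(Q \right)} = - \frac{1}{4}$
$T \left(-21 + M{\left(11 \right)}\right) = 65 \left(-21 - \frac{1}{4}\right) = 65 \left(- \frac{85}{4}\right) = - \frac{5525}{4}$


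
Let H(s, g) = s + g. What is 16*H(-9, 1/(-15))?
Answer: -2176/15 ≈ -145.07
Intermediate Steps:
H(s, g) = g + s
16*H(-9, 1/(-15)) = 16*(1/(-15) - 9) = 16*(-1/15 - 9) = 16*(-136/15) = -2176/15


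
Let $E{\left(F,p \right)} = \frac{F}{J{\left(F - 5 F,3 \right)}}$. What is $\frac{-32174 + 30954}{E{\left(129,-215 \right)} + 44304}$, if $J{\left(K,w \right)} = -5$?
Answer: $- \frac{6100}{221391} \approx -0.027553$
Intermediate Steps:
$E{\left(F,p \right)} = - \frac{F}{5}$ ($E{\left(F,p \right)} = \frac{F}{-5} = F \left(- \frac{1}{5}\right) = - \frac{F}{5}$)
$\frac{-32174 + 30954}{E{\left(129,-215 \right)} + 44304} = \frac{-32174 + 30954}{\left(- \frac{1}{5}\right) 129 + 44304} = - \frac{1220}{- \frac{129}{5} + 44304} = - \frac{1220}{\frac{221391}{5}} = \left(-1220\right) \frac{5}{221391} = - \frac{6100}{221391}$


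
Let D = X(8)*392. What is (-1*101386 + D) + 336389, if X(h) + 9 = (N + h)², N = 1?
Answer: 263227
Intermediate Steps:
X(h) = -9 + (1 + h)²
D = 28224 (D = (-9 + (1 + 8)²)*392 = (-9 + 9²)*392 = (-9 + 81)*392 = 72*392 = 28224)
(-1*101386 + D) + 336389 = (-1*101386 + 28224) + 336389 = (-101386 + 28224) + 336389 = -73162 + 336389 = 263227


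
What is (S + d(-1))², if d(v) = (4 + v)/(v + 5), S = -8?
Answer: 841/16 ≈ 52.563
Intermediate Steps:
d(v) = (4 + v)/(5 + v)
(S + d(-1))² = (-8 + (4 - 1)/(5 - 1))² = (-8 + 3/4)² = (-8 + (¼)*3)² = (-8 + ¾)² = (-29/4)² = 841/16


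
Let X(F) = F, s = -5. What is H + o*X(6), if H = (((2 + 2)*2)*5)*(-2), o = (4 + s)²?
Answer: -74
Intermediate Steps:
o = 1 (o = (4 - 5)² = (-1)² = 1)
H = -80 (H = ((4*2)*5)*(-2) = (8*5)*(-2) = 40*(-2) = -80)
H + o*X(6) = -80 + 1*6 = -80 + 6 = -74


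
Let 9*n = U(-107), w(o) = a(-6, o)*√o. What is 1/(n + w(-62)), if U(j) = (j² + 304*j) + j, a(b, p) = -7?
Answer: I/(-2354*I + 7*√62) ≈ -0.00042458 + 9.9413e-6*I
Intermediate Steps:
U(j) = j² + 305*j
w(o) = -7*√o
n = -2354 (n = (-107*(305 - 107))/9 = (-107*198)/9 = (⅑)*(-21186) = -2354)
1/(n + w(-62)) = 1/(-2354 - 7*I*√62)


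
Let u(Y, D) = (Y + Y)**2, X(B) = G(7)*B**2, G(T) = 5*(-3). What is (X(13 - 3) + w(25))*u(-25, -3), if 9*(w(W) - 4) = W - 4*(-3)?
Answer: -33567500/9 ≈ -3.7297e+6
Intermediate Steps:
w(W) = 16/3 + W/9 (w(W) = 4 + (W - 4*(-3))/9 = 4 + (W + 12)/9 = 4 + (12 + W)/9 = 4 + (4/3 + W/9) = 16/3 + W/9)
G(T) = -15
X(B) = -15*B**2
u(Y, D) = 4*Y**2 (u(Y, D) = (2*Y)**2 = 4*Y**2)
(X(13 - 3) + w(25))*u(-25, -3) = (-15*(13 - 3)**2 + (16/3 + (1/9)*25))*(4*(-25)**2) = (-15*10**2 + (16/3 + 25/9))*(4*625) = (-15*100 + 73/9)*2500 = (-1500 + 73/9)*2500 = -13427/9*2500 = -33567500/9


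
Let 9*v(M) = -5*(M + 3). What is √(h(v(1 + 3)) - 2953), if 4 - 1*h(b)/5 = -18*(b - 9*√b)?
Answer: √(-3283 - 270*I*√35) ≈ 13.564 - 58.881*I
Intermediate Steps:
v(M) = -5/3 - 5*M/9 (v(M) = (-5*(M + 3))/9 = (-5*(3 + M))/9 = (-15 - 5*M)/9 = -5/3 - 5*M/9)
h(b) = 20 - 810*√b + 90*b (h(b) = 20 - (-90)*(b - 9*√b) = 20 - 5*(-18*b + 162*√b) = 20 + (-810*√b + 90*b) = 20 - 810*√b + 90*b)
√(h(v(1 + 3)) - 2953) = √((20 - 810*√(-5/3 - 5*(1 + 3)/9) + 90*(-5/3 - 5*(1 + 3)/9)) - 2953) = √((20 - 810*√(-5/3 - 5/9*4) + 90*(-5/3 - 5/9*4)) - 2953) = √((20 - 810*√(-5/3 - 20/9) + 90*(-5/3 - 20/9)) - 2953) = √((20 - 270*I*√35 + 90*(-35/9)) - 2953) = √((20 - 270*I*√35 - 350) - 2953) = √((-330 - 270*I*√35) - 2953) = √(-3283 - 270*I*√35)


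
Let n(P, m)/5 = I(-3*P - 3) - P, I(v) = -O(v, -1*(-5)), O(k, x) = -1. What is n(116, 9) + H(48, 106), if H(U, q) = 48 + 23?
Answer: -504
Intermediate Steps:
H(U, q) = 71
I(v) = 1 (I(v) = -1*(-1) = 1)
n(P, m) = 5 - 5*P (n(P, m) = 5*(1 - P) = 5 - 5*P)
n(116, 9) + H(48, 106) = (5 - 5*116) + 71 = (5 - 580) + 71 = -575 + 71 = -504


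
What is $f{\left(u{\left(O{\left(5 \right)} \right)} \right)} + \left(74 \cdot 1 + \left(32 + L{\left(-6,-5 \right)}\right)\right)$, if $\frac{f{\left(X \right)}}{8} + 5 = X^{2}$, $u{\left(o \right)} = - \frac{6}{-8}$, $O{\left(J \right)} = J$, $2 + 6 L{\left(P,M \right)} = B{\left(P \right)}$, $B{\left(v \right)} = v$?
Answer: $\frac{415}{6} \approx 69.167$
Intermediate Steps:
$L{\left(P,M \right)} = - \frac{1}{3} + \frac{P}{6}$
$u{\left(o \right)} = \frac{3}{4}$ ($u{\left(o \right)} = \left(-6\right) \left(- \frac{1}{8}\right) = \frac{3}{4}$)
$f{\left(X \right)} = -40 + 8 X^{2}$
$f{\left(u{\left(O{\left(5 \right)} \right)} \right)} + \left(74 \cdot 1 + \left(32 + L{\left(-6,-5 \right)}\right)\right) = \left(-40 + 8 \left(\frac{3}{4}\right)^{2}\right) + \left(74 \cdot 1 + \left(32 + \left(- \frac{1}{3} + \frac{1}{6} \left(-6\right)\right)\right)\right) = \left(-40 + 8 \cdot \frac{9}{16}\right) + \left(74 + \left(32 - \frac{4}{3}\right)\right) = \left(-40 + \frac{9}{2}\right) + \left(74 + \left(32 - \frac{4}{3}\right)\right) = - \frac{71}{2} + \left(74 + \frac{92}{3}\right) = - \frac{71}{2} + \frac{314}{3} = \frac{415}{6}$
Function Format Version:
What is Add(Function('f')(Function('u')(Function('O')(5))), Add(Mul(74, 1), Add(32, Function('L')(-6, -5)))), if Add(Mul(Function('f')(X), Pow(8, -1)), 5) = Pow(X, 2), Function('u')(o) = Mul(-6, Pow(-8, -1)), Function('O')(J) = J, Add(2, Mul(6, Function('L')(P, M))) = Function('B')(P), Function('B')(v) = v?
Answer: Rational(415, 6) ≈ 69.167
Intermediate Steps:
Function('L')(P, M) = Add(Rational(-1, 3), Mul(Rational(1, 6), P))
Function('u')(o) = Rational(3, 4) (Function('u')(o) = Mul(-6, Rational(-1, 8)) = Rational(3, 4))
Function('f')(X) = Add(-40, Mul(8, Pow(X, 2)))
Add(Function('f')(Function('u')(Function('O')(5))), Add(Mul(74, 1), Add(32, Function('L')(-6, -5)))) = Add(Add(-40, Mul(8, Pow(Rational(3, 4), 2))), Add(Mul(74, 1), Add(32, Add(Rational(-1, 3), Mul(Rational(1, 6), -6))))) = Add(Add(-40, Mul(8, Rational(9, 16))), Add(74, Add(32, Add(Rational(-1, 3), -1)))) = Add(Add(-40, Rational(9, 2)), Add(74, Add(32, Rational(-4, 3)))) = Add(Rational(-71, 2), Add(74, Rational(92, 3))) = Add(Rational(-71, 2), Rational(314, 3)) = Rational(415, 6)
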